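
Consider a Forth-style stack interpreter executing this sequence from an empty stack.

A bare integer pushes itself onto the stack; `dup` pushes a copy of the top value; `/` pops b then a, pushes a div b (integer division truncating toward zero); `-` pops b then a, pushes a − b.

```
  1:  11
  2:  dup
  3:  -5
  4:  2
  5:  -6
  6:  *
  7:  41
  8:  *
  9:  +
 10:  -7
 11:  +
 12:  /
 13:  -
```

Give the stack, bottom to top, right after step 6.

11  -> 11
dup -> 11 11
-5  -> 11 11 -5
2   -> 11 11 -5 2
-6  -> 11 11 -5 2 -6
*   -> 11 11 -5 -12

[11, 11, -5, -12]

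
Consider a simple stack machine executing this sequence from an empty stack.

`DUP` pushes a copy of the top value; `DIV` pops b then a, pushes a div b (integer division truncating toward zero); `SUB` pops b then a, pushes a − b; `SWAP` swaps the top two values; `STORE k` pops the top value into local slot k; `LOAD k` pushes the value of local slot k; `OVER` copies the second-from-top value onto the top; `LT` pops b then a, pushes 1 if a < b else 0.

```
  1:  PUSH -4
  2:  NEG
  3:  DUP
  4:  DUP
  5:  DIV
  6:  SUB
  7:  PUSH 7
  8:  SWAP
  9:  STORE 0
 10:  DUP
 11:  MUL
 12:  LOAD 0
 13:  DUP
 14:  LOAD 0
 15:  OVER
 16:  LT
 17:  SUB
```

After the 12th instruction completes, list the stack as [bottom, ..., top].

PUSH -4 -> -4
NEG     -> 4
DUP     -> 4 4
DUP     -> 4 4 4
DIV     -> 4 1
SUB     -> 3
PUSH 7  -> 3 7
SWAP    -> 7 3
STORE 0 -> 7
DUP     -> 7 7
MUL     -> 49
LOAD 0  -> 49 3

[49, 3]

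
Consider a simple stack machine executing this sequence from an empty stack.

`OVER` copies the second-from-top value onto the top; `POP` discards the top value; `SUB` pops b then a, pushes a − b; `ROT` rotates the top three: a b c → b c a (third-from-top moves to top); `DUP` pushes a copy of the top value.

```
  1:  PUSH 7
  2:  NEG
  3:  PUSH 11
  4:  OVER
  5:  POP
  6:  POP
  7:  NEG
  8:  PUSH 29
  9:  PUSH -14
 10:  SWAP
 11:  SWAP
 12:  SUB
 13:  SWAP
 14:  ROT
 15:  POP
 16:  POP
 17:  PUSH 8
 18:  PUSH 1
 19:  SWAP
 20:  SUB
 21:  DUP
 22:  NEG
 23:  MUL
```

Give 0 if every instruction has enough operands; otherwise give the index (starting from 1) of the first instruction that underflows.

14

PUSH 7   → [7]
NEG      → [-7]
PUSH 11  → [-7, 11]
OVER     → [-7, 11, -7]
POP      → [-7, 11]
POP      → [-7]
NEG      → [7]
PUSH 29  → [7, 29]
PUSH -14 → [7, 29, -14]
SWAP     → [7, -14, 29]
SWAP     → [7, 29, -14]
SUB      → [7, 43]
SWAP     → [43, 7]
ROT  — needs 3 operands, stack has 2 → underflow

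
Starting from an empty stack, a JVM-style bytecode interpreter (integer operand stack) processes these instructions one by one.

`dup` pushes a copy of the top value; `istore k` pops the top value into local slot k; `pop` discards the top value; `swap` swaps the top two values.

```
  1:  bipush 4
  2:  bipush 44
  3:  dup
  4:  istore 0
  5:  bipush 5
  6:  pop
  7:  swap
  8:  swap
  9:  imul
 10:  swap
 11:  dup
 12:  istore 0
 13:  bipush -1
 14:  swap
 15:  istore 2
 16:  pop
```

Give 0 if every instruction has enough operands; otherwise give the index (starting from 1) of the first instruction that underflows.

bipush 4  → [4]
bipush 44 → [4, 44]
dup       → [4, 44, 44]
istore 0  → [4, 44]
bipush 5  → [4, 44, 5]
pop       → [4, 44]
swap      → [44, 4]
swap      → [4, 44]
imul      → [176]
swap  — needs 2 operands, stack has 1 → underflow

10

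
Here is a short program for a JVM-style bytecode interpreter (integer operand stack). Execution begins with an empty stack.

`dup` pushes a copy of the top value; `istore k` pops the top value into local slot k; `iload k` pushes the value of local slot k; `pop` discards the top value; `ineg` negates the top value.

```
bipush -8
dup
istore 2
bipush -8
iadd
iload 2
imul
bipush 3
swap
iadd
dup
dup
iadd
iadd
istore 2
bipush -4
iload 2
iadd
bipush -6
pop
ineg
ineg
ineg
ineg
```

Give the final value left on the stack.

389

bipush -8  -8
dup        -8 -8
istore 2   -8
bipush -8  -8 -8
iadd       -16
iload 2    -16 -8
imul       128
bipush 3   128 3
swap       3 128
iadd       131
dup        131 131
dup        131 131 131
iadd       131 262
iadd       393
istore 2   (empty)
bipush -4  -4
iload 2    -4 393
iadd       389
bipush -6  389 -6
pop        389
ineg       -389
ineg       389
ineg       -389
ineg       389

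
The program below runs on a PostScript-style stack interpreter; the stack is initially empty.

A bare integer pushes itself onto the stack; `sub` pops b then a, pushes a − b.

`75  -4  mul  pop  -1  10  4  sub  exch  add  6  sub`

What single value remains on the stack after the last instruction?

75   : 75
-4   : 75 -4
mul  : -300
pop  : (empty)
-1   : -1
10   : -1 10
4    : -1 10 4
sub  : -1 6
exch : 6 -1
add  : 5
6    : 5 6
sub  : -1

-1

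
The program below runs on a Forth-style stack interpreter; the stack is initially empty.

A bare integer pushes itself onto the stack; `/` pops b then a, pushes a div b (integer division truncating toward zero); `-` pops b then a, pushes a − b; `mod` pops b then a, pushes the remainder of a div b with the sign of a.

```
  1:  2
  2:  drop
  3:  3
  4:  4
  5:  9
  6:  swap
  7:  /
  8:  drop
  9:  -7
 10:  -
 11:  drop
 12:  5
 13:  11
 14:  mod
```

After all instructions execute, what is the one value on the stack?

2    → [2]
drop → []
3    → [3]
4    → [3, 4]
9    → [3, 4, 9]
swap → [3, 9, 4]
/    → [3, 2]
drop → [3]
-7   → [3, -7]
-    → [10]
drop → []
5    → [5]
11   → [5, 11]
mod  → [5]

5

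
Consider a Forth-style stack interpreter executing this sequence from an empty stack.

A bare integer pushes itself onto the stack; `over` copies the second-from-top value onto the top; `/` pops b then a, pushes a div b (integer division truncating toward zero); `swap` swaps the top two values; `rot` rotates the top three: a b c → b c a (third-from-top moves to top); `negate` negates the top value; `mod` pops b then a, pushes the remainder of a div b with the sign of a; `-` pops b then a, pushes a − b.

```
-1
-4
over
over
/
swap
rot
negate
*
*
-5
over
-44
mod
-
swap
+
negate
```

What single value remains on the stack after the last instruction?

5

-1      [-1]
-4      [-1, -4]
over    [-1, -4, -1]
over    [-1, -4, -1, -4]
/       [-1, -4, 0]
swap    [-1, 0, -4]
rot     [0, -4, -1]
negate  [0, -4, 1]
*       [0, -4]
*       [0]
-5      [0, -5]
over    [0, -5, 0]
-44     [0, -5, 0, -44]
mod     [0, -5, 0]
-       [0, -5]
swap    [-5, 0]
+       [-5]
negate  [5]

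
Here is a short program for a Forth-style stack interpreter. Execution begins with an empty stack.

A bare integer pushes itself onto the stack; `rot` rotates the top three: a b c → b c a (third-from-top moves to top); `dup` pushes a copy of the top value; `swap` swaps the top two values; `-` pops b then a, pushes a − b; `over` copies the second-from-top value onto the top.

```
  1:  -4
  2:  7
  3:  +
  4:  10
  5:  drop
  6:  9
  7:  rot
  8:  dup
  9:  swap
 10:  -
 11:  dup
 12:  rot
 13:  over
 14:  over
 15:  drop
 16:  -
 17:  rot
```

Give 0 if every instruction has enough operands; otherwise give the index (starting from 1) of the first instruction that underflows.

-4    [-4]
7     [-4, 7]
+     [3]
10    [3, 10]
drop  [3]
9     [3, 9]
rot  — needs 3 operands, stack has 2 → underflow

7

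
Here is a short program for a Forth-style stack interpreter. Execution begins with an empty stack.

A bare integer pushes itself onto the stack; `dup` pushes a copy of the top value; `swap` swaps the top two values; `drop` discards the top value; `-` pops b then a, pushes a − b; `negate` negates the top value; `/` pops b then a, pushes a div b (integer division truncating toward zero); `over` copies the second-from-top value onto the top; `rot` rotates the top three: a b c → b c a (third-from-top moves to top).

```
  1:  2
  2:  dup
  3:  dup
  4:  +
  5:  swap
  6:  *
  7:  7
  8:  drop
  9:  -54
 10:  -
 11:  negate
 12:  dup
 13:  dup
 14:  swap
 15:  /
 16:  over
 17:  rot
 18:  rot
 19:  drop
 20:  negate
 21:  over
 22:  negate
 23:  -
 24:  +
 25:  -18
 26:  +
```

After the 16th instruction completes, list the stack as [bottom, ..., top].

[-62, 1, -62]

2      → [2]
dup    → [2, 2]
dup    → [2, 2, 2]
+      → [2, 4]
swap   → [4, 2]
*      → [8]
7      → [8, 7]
drop   → [8]
-54    → [8, -54]
-      → [62]
negate → [-62]
dup    → [-62, -62]
dup    → [-62, -62, -62]
swap   → [-62, -62, -62]
/      → [-62, 1]
over   → [-62, 1, -62]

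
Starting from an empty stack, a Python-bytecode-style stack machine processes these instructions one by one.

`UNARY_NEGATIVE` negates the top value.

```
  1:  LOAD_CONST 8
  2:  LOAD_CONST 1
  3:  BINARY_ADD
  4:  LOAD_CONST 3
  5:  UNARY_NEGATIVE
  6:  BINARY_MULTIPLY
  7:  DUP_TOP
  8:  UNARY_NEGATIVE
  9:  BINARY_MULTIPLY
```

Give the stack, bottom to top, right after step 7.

[-27, -27]

LOAD_CONST 8    : 8
LOAD_CONST 1    : 8 1
BINARY_ADD      : 9
LOAD_CONST 3    : 9 3
UNARY_NEGATIVE  : 9 -3
BINARY_MULTIPLY : -27
DUP_TOP         : -27 -27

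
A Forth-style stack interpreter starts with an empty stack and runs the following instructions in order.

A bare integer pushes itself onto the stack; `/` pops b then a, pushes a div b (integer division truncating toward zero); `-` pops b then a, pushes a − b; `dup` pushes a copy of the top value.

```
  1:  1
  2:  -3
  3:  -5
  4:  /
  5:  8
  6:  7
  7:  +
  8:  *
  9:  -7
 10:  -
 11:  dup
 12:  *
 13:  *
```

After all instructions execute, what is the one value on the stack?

1    [1]
-3   [1, -3]
-5   [1, -3, -5]
/    [1, 0]
8    [1, 0, 8]
7    [1, 0, 8, 7]
+    [1, 0, 15]
*    [1, 0]
-7   [1, 0, -7]
-    [1, 7]
dup  [1, 7, 7]
*    [1, 49]
*    [49]

49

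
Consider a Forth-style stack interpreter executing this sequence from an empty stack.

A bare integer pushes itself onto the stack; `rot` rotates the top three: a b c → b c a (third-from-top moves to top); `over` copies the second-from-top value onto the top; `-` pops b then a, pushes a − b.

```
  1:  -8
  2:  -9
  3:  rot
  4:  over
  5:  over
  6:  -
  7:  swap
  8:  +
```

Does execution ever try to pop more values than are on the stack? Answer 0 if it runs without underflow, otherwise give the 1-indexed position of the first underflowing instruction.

-8 -> [-8]
-9 -> [-8, -9]
rot  — needs 3 operands, stack has 2 → underflow

3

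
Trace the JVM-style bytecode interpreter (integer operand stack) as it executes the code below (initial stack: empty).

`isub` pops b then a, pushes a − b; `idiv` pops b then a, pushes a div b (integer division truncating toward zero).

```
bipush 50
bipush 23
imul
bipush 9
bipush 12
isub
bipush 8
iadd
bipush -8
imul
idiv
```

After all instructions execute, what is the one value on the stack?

-28

bipush 50 -> [50]
bipush 23 -> [50, 23]
imul      -> [1150]
bipush 9  -> [1150, 9]
bipush 12 -> [1150, 9, 12]
isub      -> [1150, -3]
bipush 8  -> [1150, -3, 8]
iadd      -> [1150, 5]
bipush -8 -> [1150, 5, -8]
imul      -> [1150, -40]
idiv      -> [-28]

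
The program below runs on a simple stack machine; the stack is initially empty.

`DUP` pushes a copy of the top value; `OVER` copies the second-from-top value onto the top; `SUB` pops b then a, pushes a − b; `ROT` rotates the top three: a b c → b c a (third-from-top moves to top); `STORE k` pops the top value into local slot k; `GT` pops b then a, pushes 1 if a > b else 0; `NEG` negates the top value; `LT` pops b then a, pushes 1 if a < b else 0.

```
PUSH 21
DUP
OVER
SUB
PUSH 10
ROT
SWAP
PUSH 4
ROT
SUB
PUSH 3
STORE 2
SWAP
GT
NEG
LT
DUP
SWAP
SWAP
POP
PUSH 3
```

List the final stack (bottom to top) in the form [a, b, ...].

PUSH 21 : [21]
DUP     : [21, 21]
OVER    : [21, 21, 21]
SUB     : [21, 0]
PUSH 10 : [21, 0, 10]
ROT     : [0, 10, 21]
SWAP    : [0, 21, 10]
PUSH 4  : [0, 21, 10, 4]
ROT     : [0, 10, 4, 21]
SUB     : [0, 10, -17]
PUSH 3  : [0, 10, -17, 3]
STORE 2 : [0, 10, -17]
SWAP    : [0, -17, 10]
GT      : [0, 0]
NEG     : [0, 0]
LT      : [0]
DUP     : [0, 0]
SWAP    : [0, 0]
SWAP    : [0, 0]
POP     : [0]
PUSH 3  : [0, 3]

[0, 3]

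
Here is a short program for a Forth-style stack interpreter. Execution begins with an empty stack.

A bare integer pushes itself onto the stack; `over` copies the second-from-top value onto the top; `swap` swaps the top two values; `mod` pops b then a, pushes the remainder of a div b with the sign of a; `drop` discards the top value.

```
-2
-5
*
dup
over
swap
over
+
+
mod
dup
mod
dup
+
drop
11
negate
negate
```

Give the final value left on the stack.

11

-2     : -2
-5     : -2 -5
*      : 10
dup    : 10 10
over   : 10 10 10
swap   : 10 10 10
over   : 10 10 10 10
+      : 10 10 20
+      : 10 30
mod    : 10
dup    : 10 10
mod    : 0
dup    : 0 0
+      : 0
drop   : (empty)
11     : 11
negate : -11
negate : 11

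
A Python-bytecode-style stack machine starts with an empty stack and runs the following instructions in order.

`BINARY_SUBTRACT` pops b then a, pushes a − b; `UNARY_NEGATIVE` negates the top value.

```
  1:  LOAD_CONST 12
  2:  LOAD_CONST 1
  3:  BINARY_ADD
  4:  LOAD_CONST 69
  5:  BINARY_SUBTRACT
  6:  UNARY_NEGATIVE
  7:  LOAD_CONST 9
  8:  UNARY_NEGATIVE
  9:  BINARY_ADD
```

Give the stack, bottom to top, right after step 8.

[56, -9]

LOAD_CONST 12   : 12
LOAD_CONST 1    : 12 1
BINARY_ADD      : 13
LOAD_CONST 69   : 13 69
BINARY_SUBTRACT : -56
UNARY_NEGATIVE  : 56
LOAD_CONST 9    : 56 9
UNARY_NEGATIVE  : 56 -9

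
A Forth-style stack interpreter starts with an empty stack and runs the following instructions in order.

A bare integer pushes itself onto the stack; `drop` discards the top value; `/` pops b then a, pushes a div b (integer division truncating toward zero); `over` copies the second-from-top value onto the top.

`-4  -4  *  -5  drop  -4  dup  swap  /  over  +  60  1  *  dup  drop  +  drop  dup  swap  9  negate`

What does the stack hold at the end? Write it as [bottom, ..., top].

-4     → -4
-4     → -4 -4
*      → 16
-5     → 16 -5
drop   → 16
-4     → 16 -4
dup    → 16 -4 -4
swap   → 16 -4 -4
/      → 16 1
over   → 16 1 16
+      → 16 17
60     → 16 17 60
1      → 16 17 60 1
*      → 16 17 60
dup    → 16 17 60 60
drop   → 16 17 60
+      → 16 77
drop   → 16
dup    → 16 16
swap   → 16 16
9      → 16 16 9
negate → 16 16 -9

[16, 16, -9]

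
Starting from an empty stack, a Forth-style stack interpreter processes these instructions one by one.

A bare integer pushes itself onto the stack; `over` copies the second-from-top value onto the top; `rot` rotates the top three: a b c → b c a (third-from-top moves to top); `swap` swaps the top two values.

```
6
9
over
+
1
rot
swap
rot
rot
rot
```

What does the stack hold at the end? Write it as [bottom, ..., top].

[15, 6, 1]

6    -> 6
9    -> 6 9
over -> 6 9 6
+    -> 6 15
1    -> 6 15 1
rot  -> 15 1 6
swap -> 15 6 1
rot  -> 6 1 15
rot  -> 1 15 6
rot  -> 15 6 1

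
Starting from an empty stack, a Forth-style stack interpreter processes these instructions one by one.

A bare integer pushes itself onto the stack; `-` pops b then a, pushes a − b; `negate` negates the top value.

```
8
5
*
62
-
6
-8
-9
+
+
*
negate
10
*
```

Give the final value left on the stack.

8      : 8
5      : 8 5
*      : 40
62     : 40 62
-      : -22
6      : -22 6
-8     : -22 6 -8
-9     : -22 6 -8 -9
+      : -22 6 -17
+      : -22 -11
*      : 242
negate : -242
10     : -242 10
*      : -2420

-2420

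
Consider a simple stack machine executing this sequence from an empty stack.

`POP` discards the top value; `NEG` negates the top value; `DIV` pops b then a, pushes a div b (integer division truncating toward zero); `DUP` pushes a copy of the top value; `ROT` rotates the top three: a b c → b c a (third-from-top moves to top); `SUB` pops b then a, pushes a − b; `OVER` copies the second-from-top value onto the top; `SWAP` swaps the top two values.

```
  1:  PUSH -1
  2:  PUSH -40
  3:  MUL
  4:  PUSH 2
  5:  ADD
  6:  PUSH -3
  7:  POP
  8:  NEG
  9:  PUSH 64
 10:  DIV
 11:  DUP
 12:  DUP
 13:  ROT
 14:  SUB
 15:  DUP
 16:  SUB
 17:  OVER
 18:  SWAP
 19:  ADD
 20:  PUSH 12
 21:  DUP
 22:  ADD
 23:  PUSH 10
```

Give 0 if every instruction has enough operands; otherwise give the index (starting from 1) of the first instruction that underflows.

PUSH -1   [-1]
PUSH -40  [-1, -40]
MUL       [40]
PUSH 2    [40, 2]
ADD       [42]
PUSH -3   [42, -3]
POP       [42]
NEG       [-42]
PUSH 64   [-42, 64]
DIV       [0]
DUP       [0, 0]
DUP       [0, 0, 0]
ROT       [0, 0, 0]
SUB       [0, 0]
DUP       [0, 0, 0]
SUB       [0, 0]
OVER      [0, 0, 0]
SWAP      [0, 0, 0]
ADD       [0, 0]
PUSH 12   [0, 0, 12]
DUP       [0, 0, 12, 12]
ADD       [0, 0, 24]
PUSH 10   [0, 0, 24, 10]

0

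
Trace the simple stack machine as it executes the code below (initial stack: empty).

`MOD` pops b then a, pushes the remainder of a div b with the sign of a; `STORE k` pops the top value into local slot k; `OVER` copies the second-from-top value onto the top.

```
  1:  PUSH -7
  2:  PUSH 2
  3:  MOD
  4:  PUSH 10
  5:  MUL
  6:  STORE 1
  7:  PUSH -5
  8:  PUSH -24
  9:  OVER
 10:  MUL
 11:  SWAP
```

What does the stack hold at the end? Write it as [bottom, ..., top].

PUSH -7   [-7]
PUSH 2    [-7, 2]
MOD       [-1]
PUSH 10   [-1, 10]
MUL       [-10]
STORE 1   []
PUSH -5   [-5]
PUSH -24  [-5, -24]
OVER      [-5, -24, -5]
MUL       [-5, 120]
SWAP      [120, -5]

[120, -5]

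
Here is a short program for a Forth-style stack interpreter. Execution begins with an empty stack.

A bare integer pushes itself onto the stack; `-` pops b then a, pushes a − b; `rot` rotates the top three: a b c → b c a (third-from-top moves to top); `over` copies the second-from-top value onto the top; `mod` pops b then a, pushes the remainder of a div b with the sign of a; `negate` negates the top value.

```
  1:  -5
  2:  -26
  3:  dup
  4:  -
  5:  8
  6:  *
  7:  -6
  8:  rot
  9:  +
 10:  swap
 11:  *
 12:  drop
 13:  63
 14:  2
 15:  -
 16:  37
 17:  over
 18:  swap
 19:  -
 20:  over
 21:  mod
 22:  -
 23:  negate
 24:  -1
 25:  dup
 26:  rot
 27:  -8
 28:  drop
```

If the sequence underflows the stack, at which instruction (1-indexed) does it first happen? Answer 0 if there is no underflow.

-5     -> [-5]
-26    -> [-5, -26]
dup    -> [-5, -26, -26]
-      -> [-5, 0]
8      -> [-5, 0, 8]
*      -> [-5, 0]
-6     -> [-5, 0, -6]
rot    -> [0, -6, -5]
+      -> [0, -11]
swap   -> [-11, 0]
*      -> [0]
drop   -> []
63     -> [63]
2      -> [63, 2]
-      -> [61]
37     -> [61, 37]
over   -> [61, 37, 61]
swap   -> [61, 61, 37]
-      -> [61, 24]
over   -> [61, 24, 61]
mod    -> [61, 24]
-      -> [37]
negate -> [-37]
-1     -> [-37, -1]
dup    -> [-37, -1, -1]
rot    -> [-1, -1, -37]
-8     -> [-1, -1, -37, -8]
drop   -> [-1, -1, -37]

0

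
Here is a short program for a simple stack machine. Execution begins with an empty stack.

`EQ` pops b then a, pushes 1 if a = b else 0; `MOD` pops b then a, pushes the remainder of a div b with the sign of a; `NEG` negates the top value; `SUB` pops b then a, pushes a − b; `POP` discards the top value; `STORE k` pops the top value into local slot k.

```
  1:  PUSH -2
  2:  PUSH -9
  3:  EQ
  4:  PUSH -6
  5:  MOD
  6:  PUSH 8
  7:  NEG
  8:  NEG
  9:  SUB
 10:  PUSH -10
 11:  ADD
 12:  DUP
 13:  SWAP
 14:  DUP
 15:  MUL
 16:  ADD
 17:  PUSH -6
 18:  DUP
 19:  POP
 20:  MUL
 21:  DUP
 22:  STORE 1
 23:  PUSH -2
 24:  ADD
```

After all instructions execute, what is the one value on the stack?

-1838

PUSH -2  -> -2
PUSH -9  -> -2 -9
EQ       -> 0
PUSH -6  -> 0 -6
MOD      -> 0
PUSH 8   -> 0 8
NEG      -> 0 -8
NEG      -> 0 8
SUB      -> -8
PUSH -10 -> -8 -10
ADD      -> -18
DUP      -> -18 -18
SWAP     -> -18 -18
DUP      -> -18 -18 -18
MUL      -> -18 324
ADD      -> 306
PUSH -6  -> 306 -6
DUP      -> 306 -6 -6
POP      -> 306 -6
MUL      -> -1836
DUP      -> -1836 -1836
STORE 1  -> -1836
PUSH -2  -> -1836 -2
ADD      -> -1838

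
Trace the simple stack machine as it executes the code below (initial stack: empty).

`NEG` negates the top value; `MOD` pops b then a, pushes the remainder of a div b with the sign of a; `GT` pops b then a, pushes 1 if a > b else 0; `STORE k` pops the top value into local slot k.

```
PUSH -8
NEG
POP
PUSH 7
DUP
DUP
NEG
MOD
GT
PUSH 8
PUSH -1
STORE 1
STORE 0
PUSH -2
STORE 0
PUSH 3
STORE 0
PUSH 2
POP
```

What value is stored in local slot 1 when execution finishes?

PUSH -8 → -8
NEG     → 8
POP     → (empty)
PUSH 7  → 7
DUP     → 7 7
DUP     → 7 7 7
NEG     → 7 7 -7
MOD     → 7 0
GT      → 1
PUSH 8  → 1 8
PUSH -1 → 1 8 -1
STORE 1 → 1 8
STORE 0 → 1
PUSH -2 → 1 -2
STORE 0 → 1
PUSH 3  → 1 3
STORE 0 → 1
PUSH 2  → 1 2
POP     → 1

-1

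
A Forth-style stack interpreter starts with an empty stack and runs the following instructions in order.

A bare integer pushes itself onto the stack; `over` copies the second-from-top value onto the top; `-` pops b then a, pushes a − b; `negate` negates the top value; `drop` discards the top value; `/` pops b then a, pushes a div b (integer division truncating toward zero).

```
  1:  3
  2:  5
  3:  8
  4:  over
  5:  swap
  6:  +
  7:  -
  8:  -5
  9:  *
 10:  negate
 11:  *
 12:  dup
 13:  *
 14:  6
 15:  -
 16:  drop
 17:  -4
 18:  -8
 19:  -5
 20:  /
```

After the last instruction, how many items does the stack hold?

3      : [3]
5      : [3, 5]
8      : [3, 5, 8]
over   : [3, 5, 8, 5]
swap   : [3, 5, 5, 8]
+      : [3, 5, 13]
-      : [3, -8]
-5     : [3, -8, -5]
*      : [3, 40]
negate : [3, -40]
*      : [-120]
dup    : [-120, -120]
*      : [14400]
6      : [14400, 6]
-      : [14394]
drop   : []
-4     : [-4]
-8     : [-4, -8]
-5     : [-4, -8, -5]
/      : [-4, 1]

2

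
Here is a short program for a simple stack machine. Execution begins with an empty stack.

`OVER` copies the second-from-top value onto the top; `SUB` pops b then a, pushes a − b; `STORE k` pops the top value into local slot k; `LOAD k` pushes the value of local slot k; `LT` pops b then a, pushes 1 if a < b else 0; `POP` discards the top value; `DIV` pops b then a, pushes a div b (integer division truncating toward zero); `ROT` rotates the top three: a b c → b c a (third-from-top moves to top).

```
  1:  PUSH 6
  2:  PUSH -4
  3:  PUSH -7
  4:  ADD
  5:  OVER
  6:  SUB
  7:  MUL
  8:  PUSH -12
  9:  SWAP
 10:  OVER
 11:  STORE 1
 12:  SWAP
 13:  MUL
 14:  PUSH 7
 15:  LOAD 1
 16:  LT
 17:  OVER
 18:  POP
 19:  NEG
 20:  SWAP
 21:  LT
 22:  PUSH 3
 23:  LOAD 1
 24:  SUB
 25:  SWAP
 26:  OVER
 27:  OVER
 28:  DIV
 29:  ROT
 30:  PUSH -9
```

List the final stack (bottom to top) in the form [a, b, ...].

[1, 15, 15, -9]

PUSH 6   -> 6
PUSH -4  -> 6 -4
PUSH -7  -> 6 -4 -7
ADD      -> 6 -11
OVER     -> 6 -11 6
SUB      -> 6 -17
MUL      -> -102
PUSH -12 -> -102 -12
SWAP     -> -12 -102
OVER     -> -12 -102 -12
STORE 1  -> -12 -102
SWAP     -> -102 -12
MUL      -> 1224
PUSH 7   -> 1224 7
LOAD 1   -> 1224 7 -12
LT       -> 1224 0
OVER     -> 1224 0 1224
POP      -> 1224 0
NEG      -> 1224 0
SWAP     -> 0 1224
LT       -> 1
PUSH 3   -> 1 3
LOAD 1   -> 1 3 -12
SUB      -> 1 15
SWAP     -> 15 1
OVER     -> 15 1 15
OVER     -> 15 1 15 1
DIV      -> 15 1 15
ROT      -> 1 15 15
PUSH -9  -> 1 15 15 -9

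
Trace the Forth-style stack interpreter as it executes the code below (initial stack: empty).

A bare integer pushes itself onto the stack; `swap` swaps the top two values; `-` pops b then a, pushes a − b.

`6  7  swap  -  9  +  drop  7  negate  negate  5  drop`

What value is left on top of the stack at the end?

6       [6]
7       [6, 7]
swap    [7, 6]
-       [1]
9       [1, 9]
+       [10]
drop    []
7       [7]
negate  [-7]
negate  [7]
5       [7, 5]
drop    [7]

7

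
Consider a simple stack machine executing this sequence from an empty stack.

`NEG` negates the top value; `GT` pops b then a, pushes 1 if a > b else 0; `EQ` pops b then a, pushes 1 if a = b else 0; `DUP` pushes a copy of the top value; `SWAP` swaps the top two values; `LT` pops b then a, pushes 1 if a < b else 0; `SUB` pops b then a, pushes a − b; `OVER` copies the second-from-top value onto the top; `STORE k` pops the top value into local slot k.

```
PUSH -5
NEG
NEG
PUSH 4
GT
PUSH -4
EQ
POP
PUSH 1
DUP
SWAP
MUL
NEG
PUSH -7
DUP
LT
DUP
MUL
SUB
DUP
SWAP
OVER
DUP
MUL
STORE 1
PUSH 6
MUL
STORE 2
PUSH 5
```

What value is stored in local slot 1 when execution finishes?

PUSH -5 -> -5
NEG     -> 5
NEG     -> -5
PUSH 4  -> -5 4
GT      -> 0
PUSH -4 -> 0 -4
EQ      -> 0
POP     -> (empty)
PUSH 1  -> 1
DUP     -> 1 1
SWAP    -> 1 1
MUL     -> 1
NEG     -> -1
PUSH -7 -> -1 -7
DUP     -> -1 -7 -7
LT      -> -1 0
DUP     -> -1 0 0
MUL     -> -1 0
SUB     -> -1
DUP     -> -1 -1
SWAP    -> -1 -1
OVER    -> -1 -1 -1
DUP     -> -1 -1 -1 -1
MUL     -> -1 -1 1
STORE 1 -> -1 -1
PUSH 6  -> -1 -1 6
MUL     -> -1 -6
STORE 2 -> -1
PUSH 5  -> -1 5

1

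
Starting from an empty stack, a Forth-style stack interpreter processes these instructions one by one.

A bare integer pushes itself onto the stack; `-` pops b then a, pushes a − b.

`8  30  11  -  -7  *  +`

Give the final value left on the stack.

-125

8  : [8]
30 : [8, 30]
11 : [8, 30, 11]
-  : [8, 19]
-7 : [8, 19, -7]
*  : [8, -133]
+  : [-125]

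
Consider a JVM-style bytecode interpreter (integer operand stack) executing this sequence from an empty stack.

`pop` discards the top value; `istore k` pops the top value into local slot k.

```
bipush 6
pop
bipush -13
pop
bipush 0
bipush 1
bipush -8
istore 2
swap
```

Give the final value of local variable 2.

bipush 6    6
pop         (empty)
bipush -13  -13
pop         (empty)
bipush 0    0
bipush 1    0 1
bipush -8   0 1 -8
istore 2    0 1
swap        1 0

-8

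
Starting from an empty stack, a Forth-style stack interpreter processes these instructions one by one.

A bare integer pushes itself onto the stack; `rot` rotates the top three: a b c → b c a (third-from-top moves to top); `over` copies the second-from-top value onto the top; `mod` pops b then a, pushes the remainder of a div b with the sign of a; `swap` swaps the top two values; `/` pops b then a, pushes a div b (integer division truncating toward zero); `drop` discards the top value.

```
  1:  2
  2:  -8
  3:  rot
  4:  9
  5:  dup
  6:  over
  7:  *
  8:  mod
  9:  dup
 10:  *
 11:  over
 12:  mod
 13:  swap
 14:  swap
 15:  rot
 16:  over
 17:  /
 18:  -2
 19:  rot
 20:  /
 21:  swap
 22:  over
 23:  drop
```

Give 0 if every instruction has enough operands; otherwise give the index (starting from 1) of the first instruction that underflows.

2  -> [2]
-8 -> [2, -8]
rot  — needs 3 operands, stack has 2 → underflow

3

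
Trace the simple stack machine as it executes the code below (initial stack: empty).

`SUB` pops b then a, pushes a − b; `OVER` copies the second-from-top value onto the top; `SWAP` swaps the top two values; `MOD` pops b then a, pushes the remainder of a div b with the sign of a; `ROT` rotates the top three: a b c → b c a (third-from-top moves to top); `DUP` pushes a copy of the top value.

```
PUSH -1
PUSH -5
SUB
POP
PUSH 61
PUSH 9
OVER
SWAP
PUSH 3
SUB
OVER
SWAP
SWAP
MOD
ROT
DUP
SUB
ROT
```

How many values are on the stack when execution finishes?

PUSH -1 → -1
PUSH -5 → -1 -5
SUB     → 4
POP     → (empty)
PUSH 61 → 61
PUSH 9  → 61 9
OVER    → 61 9 61
SWAP    → 61 61 9
PUSH 3  → 61 61 9 3
SUB     → 61 61 6
OVER    → 61 61 6 61
SWAP    → 61 61 61 6
SWAP    → 61 61 6 61
MOD     → 61 61 6
ROT     → 61 6 61
DUP     → 61 6 61 61
SUB     → 61 6 0
ROT     → 6 0 61

3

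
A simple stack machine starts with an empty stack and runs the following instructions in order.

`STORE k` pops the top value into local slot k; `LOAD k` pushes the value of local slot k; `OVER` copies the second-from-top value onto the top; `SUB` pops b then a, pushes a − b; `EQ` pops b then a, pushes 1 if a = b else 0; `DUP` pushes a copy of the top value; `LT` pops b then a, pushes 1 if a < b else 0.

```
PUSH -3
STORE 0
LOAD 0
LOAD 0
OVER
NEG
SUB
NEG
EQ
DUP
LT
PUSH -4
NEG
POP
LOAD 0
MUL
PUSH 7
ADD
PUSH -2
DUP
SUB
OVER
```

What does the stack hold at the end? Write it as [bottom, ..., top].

PUSH -3 → [-3]
STORE 0 → []
LOAD 0  → [-3]
LOAD 0  → [-3, -3]
OVER    → [-3, -3, -3]
NEG     → [-3, -3, 3]
SUB     → [-3, -6]
NEG     → [-3, 6]
EQ      → [0]
DUP     → [0, 0]
LT      → [0]
PUSH -4 → [0, -4]
NEG     → [0, 4]
POP     → [0]
LOAD 0  → [0, -3]
MUL     → [0]
PUSH 7  → [0, 7]
ADD     → [7]
PUSH -2 → [7, -2]
DUP     → [7, -2, -2]
SUB     → [7, 0]
OVER    → [7, 0, 7]

[7, 0, 7]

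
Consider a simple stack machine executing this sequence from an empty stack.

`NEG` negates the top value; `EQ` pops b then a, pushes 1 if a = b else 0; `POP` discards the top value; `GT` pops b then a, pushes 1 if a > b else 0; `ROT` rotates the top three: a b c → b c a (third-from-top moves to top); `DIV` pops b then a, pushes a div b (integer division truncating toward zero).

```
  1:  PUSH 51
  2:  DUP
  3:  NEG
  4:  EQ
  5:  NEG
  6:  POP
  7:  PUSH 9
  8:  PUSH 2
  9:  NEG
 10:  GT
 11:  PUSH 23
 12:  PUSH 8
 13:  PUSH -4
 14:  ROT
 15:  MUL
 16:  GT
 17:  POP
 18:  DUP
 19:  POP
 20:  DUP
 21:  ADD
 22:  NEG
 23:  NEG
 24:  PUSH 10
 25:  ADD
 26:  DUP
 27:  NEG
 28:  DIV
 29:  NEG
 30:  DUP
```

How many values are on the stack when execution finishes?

PUSH 51 -> 51
DUP     -> 51 51
NEG     -> 51 -51
EQ      -> 0
NEG     -> 0
POP     -> (empty)
PUSH 9  -> 9
PUSH 2  -> 9 2
NEG     -> 9 -2
GT      -> 1
PUSH 23 -> 1 23
PUSH 8  -> 1 23 8
PUSH -4 -> 1 23 8 -4
ROT     -> 1 8 -4 23
MUL     -> 1 8 -92
GT      -> 1 1
POP     -> 1
DUP     -> 1 1
POP     -> 1
DUP     -> 1 1
ADD     -> 2
NEG     -> -2
NEG     -> 2
PUSH 10 -> 2 10
ADD     -> 12
DUP     -> 12 12
NEG     -> 12 -12
DIV     -> -1
NEG     -> 1
DUP     -> 1 1

2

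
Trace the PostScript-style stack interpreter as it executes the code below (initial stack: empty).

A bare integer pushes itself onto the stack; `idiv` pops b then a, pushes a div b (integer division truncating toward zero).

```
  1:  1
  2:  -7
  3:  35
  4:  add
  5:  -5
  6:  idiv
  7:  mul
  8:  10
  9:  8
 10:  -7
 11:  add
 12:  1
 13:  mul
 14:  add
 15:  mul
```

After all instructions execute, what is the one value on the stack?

-55

1     [1]
-7    [1, -7]
35    [1, -7, 35]
add   [1, 28]
-5    [1, 28, -5]
idiv  [1, -5]
mul   [-5]
10    [-5, 10]
8     [-5, 10, 8]
-7    [-5, 10, 8, -7]
add   [-5, 10, 1]
1     [-5, 10, 1, 1]
mul   [-5, 10, 1]
add   [-5, 11]
mul   [-55]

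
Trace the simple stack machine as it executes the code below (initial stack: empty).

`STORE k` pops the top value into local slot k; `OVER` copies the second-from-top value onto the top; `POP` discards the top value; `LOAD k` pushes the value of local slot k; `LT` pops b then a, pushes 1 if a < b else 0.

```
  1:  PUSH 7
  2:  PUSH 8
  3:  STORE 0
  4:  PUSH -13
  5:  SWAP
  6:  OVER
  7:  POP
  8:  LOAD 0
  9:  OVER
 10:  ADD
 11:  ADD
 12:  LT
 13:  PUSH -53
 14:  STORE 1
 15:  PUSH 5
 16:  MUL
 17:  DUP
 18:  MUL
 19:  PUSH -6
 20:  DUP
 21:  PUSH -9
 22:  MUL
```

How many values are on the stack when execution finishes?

PUSH 7   → 7
PUSH 8   → 7 8
STORE 0  → 7
PUSH -13 → 7 -13
SWAP     → -13 7
OVER     → -13 7 -13
POP      → -13 7
LOAD 0   → -13 7 8
OVER     → -13 7 8 7
ADD      → -13 7 15
ADD      → -13 22
LT       → 1
PUSH -53 → 1 -53
STORE 1  → 1
PUSH 5   → 1 5
MUL      → 5
DUP      → 5 5
MUL      → 25
PUSH -6  → 25 -6
DUP      → 25 -6 -6
PUSH -9  → 25 -6 -6 -9
MUL      → 25 -6 54

3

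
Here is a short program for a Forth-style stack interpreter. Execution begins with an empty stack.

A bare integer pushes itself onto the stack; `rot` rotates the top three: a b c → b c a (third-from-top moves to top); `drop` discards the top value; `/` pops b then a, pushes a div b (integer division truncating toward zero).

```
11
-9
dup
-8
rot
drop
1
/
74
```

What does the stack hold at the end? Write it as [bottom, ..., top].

[11, -9, -8, 74]

11    11
-9    11 -9
dup   11 -9 -9
-8    11 -9 -9 -8
rot   11 -9 -8 -9
drop  11 -9 -8
1     11 -9 -8 1
/     11 -9 -8
74    11 -9 -8 74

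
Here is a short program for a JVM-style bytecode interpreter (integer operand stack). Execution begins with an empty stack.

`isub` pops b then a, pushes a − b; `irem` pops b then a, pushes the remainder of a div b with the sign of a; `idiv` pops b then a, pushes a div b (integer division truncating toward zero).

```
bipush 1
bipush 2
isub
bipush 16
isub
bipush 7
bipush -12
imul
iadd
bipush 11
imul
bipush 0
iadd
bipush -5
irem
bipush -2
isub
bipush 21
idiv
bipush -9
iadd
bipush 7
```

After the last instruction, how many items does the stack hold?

2

bipush 1   → [1]
bipush 2   → [1, 2]
isub       → [-1]
bipush 16  → [-1, 16]
isub       → [-17]
bipush 7   → [-17, 7]
bipush -12 → [-17, 7, -12]
imul       → [-17, -84]
iadd       → [-101]
bipush 11  → [-101, 11]
imul       → [-1111]
bipush 0   → [-1111, 0]
iadd       → [-1111]
bipush -5  → [-1111, -5]
irem       → [-1]
bipush -2  → [-1, -2]
isub       → [1]
bipush 21  → [1, 21]
idiv       → [0]
bipush -9  → [0, -9]
iadd       → [-9]
bipush 7   → [-9, 7]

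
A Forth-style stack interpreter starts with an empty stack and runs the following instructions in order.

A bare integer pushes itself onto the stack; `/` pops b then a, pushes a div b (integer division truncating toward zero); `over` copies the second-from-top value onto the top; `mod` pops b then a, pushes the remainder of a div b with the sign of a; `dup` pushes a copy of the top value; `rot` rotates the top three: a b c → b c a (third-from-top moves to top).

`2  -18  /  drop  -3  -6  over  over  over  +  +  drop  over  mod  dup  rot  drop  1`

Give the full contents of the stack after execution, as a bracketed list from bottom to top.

[0, 0, 1]

2    -> [2]
-18  -> [2, -18]
/    -> [0]
drop -> []
-3   -> [-3]
-6   -> [-3, -6]
over -> [-3, -6, -3]
over -> [-3, -6, -3, -6]
over -> [-3, -6, -3, -6, -3]
+    -> [-3, -6, -3, -9]
+    -> [-3, -6, -12]
drop -> [-3, -6]
over -> [-3, -6, -3]
mod  -> [-3, 0]
dup  -> [-3, 0, 0]
rot  -> [0, 0, -3]
drop -> [0, 0]
1    -> [0, 0, 1]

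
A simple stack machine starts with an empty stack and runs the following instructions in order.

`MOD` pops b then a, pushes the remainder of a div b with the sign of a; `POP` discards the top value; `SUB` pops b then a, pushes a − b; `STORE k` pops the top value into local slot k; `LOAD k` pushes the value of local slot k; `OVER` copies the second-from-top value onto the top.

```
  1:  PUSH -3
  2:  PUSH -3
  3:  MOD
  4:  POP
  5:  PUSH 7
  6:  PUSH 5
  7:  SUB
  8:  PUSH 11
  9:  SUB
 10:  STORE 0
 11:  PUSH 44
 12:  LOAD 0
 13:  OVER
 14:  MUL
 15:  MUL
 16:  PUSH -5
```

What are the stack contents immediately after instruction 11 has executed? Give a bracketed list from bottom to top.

PUSH -3 → -3
PUSH -3 → -3 -3
MOD     → 0
POP     → (empty)
PUSH 7  → 7
PUSH 5  → 7 5
SUB     → 2
PUSH 11 → 2 11
SUB     → -9
STORE 0 → (empty)
PUSH 44 → 44

[44]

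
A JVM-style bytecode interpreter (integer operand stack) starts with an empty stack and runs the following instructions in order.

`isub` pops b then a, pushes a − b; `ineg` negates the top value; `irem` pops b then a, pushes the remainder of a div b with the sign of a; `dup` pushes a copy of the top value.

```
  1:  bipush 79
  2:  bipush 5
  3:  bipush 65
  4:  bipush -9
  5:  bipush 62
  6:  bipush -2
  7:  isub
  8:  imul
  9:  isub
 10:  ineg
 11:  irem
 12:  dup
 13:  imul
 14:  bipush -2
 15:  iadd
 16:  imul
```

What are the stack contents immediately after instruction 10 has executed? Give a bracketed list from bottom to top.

bipush 79  79
bipush 5   79 5
bipush 65  79 5 65
bipush -9  79 5 65 -9
bipush 62  79 5 65 -9 62
bipush -2  79 5 65 -9 62 -2
isub       79 5 65 -9 64
imul       79 5 65 -576
isub       79 5 641
ineg       79 5 -641

[79, 5, -641]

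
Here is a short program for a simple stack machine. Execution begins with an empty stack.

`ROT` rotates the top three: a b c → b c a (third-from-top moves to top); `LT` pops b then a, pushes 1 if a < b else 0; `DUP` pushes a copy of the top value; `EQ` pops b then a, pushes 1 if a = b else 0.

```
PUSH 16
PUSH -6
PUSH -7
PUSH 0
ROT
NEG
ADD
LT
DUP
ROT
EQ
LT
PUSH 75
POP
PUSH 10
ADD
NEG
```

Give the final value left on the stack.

-10

PUSH 16 : 16
PUSH -6 : 16 -6
PUSH -7 : 16 -6 -7
PUSH 0  : 16 -6 -7 0
ROT     : 16 -7 0 -6
NEG     : 16 -7 0 6
ADD     : 16 -7 6
LT      : 16 1
DUP     : 16 1 1
ROT     : 1 1 16
EQ      : 1 0
LT      : 0
PUSH 75 : 0 75
POP     : 0
PUSH 10 : 0 10
ADD     : 10
NEG     : -10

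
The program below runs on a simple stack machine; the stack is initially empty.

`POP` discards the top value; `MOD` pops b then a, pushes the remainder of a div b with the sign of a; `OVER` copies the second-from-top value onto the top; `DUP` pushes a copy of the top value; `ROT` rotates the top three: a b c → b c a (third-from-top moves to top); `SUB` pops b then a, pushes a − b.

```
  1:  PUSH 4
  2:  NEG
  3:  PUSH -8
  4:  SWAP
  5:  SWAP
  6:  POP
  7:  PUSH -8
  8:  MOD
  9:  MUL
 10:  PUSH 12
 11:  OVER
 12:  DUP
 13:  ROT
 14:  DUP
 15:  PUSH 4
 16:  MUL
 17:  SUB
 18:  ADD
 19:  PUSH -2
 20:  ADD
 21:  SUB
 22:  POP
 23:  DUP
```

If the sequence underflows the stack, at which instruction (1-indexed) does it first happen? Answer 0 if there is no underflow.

9

PUSH 4  -> [4]
NEG     -> [-4]
PUSH -8 -> [-4, -8]
SWAP    -> [-8, -4]
SWAP    -> [-4, -8]
POP     -> [-4]
PUSH -8 -> [-4, -8]
MOD     -> [-4]
MUL  — needs 2 operands, stack has 1 → underflow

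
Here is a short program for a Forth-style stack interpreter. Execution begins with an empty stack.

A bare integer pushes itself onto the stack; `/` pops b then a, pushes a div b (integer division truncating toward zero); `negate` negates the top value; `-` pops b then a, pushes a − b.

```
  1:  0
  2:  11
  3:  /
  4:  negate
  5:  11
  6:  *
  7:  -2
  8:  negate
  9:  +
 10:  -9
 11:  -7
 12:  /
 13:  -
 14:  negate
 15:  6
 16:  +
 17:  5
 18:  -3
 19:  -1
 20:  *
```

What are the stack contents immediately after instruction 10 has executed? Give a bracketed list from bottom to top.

0       0
11      0 11
/       0
negate  0
11      0 11
*       0
-2      0 -2
negate  0 2
+       2
-9      2 -9

[2, -9]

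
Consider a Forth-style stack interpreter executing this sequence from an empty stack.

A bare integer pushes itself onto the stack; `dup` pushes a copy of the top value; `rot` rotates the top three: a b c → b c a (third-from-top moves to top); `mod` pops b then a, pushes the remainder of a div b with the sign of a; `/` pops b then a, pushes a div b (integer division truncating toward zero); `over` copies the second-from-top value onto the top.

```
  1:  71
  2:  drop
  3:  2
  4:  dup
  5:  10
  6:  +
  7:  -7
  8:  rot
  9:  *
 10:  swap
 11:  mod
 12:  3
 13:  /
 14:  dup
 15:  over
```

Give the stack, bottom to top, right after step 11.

71   → 71
drop → (empty)
2    → 2
dup  → 2 2
10   → 2 2 10
+    → 2 12
-7   → 2 12 -7
rot  → 12 -7 2
*    → 12 -14
swap → -14 12
mod  → -2

[-2]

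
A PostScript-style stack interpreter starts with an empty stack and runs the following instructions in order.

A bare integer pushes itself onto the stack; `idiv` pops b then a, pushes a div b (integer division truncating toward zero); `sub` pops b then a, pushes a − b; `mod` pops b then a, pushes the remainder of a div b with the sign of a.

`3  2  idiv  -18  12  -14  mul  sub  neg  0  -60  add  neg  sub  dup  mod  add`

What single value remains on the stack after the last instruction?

3    -> 3
2    -> 3 2
idiv -> 1
-18  -> 1 -18
12   -> 1 -18 12
-14  -> 1 -18 12 -14
mul  -> 1 -18 -168
sub  -> 1 150
neg  -> 1 -150
0    -> 1 -150 0
-60  -> 1 -150 0 -60
add  -> 1 -150 -60
neg  -> 1 -150 60
sub  -> 1 -210
dup  -> 1 -210 -210
mod  -> 1 0
add  -> 1

1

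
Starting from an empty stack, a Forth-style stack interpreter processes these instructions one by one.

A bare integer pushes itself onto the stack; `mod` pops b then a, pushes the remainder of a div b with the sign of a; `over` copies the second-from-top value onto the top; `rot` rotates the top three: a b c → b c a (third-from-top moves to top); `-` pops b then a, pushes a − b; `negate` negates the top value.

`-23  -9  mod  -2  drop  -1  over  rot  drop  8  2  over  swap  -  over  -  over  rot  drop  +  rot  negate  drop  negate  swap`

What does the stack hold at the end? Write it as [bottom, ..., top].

-23    → -23
-9     → -23 -9
mod    → -5
-2     → -5 -2
drop   → -5
-1     → -5 -1
over   → -5 -1 -5
rot    → -1 -5 -5
drop   → -1 -5
8      → -1 -5 8
2      → -1 -5 8 2
over   → -1 -5 8 2 8
swap   → -1 -5 8 8 2
-      → -1 -5 8 6
over   → -1 -5 8 6 8
-      → -1 -5 8 -2
over   → -1 -5 8 -2 8
rot    → -1 -5 -2 8 8
drop   → -1 -5 -2 8
+      → -1 -5 6
rot    → -5 6 -1
negate → -5 6 1
drop   → -5 6
negate → -5 -6
swap   → -6 -5

[-6, -5]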